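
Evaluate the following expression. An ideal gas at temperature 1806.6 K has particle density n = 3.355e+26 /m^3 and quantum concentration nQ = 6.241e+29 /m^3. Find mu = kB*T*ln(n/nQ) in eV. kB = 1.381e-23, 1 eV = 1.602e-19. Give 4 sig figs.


Step 1: n/nQ = 3.355e+26/6.241e+29 = 0.0005376
Step 2: ln(n/nQ) = -7.528
Step 3: mu = kB*T*ln(n/nQ) = 2.495e-20*-7.528 = -1.878e-19 J
Step 4: Convert to eV: -1.878e-19/1.602e-19 = -1.172 eV

-1.172


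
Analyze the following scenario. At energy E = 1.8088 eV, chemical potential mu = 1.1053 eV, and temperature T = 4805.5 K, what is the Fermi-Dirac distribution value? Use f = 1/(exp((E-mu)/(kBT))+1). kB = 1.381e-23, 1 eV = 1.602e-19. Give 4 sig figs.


Step 1: (E - mu) = 1.8088 - 1.1053 = 0.7035 eV
Step 2: Convert: (E-mu)*eV = 1.127e-19 J
Step 3: x = (E-mu)*eV/(kB*T) = 1.698
Step 4: f = 1/(exp(1.698)+1) = 0.1547

0.1547


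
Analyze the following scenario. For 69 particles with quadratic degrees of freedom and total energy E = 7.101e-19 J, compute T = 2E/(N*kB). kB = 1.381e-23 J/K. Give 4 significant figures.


Step 1: Numerator = 2*E = 2*7.101e-19 = 1.42e-18 J
Step 2: Denominator = N*kB = 69*1.381e-23 = 9.529e-22
Step 3: T = 1.42e-18 / 9.529e-22 = 1490 K

1490


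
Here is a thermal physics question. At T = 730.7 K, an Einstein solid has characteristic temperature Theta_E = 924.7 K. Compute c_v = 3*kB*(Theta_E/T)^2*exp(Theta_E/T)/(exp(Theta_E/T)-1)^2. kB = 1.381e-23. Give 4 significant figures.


Step 1: x = Theta_E/T = 924.7/730.7 = 1.265
Step 2: x^2 = 1.601
Step 3: exp(x) = 3.545
Step 4: c_v = 3*1.381e-23*1.601*3.545/(3.545-1)^2 = 3.632e-23

3.632e-23


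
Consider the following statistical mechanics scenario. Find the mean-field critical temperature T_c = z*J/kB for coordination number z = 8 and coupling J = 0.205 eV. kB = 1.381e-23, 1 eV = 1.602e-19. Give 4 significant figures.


Step 1: z*J = 8*0.205 = 1.64 eV
Step 2: Convert to Joules: 1.64*1.602e-19 = 2.627e-19 J
Step 3: T_c = 2.627e-19 / 1.381e-23 = 1.902e+04 K

1.902e+04


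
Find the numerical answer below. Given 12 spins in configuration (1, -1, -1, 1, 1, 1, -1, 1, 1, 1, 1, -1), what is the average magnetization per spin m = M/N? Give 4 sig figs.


Step 1: Count up spins (+1): 8, down spins (-1): 4
Step 2: Total magnetization M = 8 - 4 = 4
Step 3: m = M/N = 4/12 = 0.3333

0.3333


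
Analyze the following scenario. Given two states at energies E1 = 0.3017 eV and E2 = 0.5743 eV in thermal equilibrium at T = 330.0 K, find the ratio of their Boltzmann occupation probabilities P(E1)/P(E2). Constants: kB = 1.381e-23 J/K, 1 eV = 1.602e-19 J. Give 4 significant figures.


Step 1: Compute energy difference dE = E1 - E2 = 0.3017 - 0.5743 = -0.2726 eV
Step 2: Convert to Joules: dE_J = -0.2726 * 1.602e-19 = -4.367e-20 J
Step 3: Compute exponent = -dE_J / (kB * T) = -(-4.367e-20) / (1.381e-23 * 330.0) = 9.583
Step 4: P(E1)/P(E2) = exp(9.583) = 1.451e+04

1.451e+04


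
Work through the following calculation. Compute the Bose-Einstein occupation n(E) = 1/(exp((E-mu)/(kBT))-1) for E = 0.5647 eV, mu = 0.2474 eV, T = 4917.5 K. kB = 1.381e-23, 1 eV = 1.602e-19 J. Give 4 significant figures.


Step 1: (E - mu) = 0.3173 eV
Step 2: x = (E-mu)*eV/(kB*T) = 0.3173*1.602e-19/(1.381e-23*4917.5) = 0.7485
Step 3: exp(x) = 2.114
Step 4: n = 1/(exp(x)-1) = 0.8978

0.8978


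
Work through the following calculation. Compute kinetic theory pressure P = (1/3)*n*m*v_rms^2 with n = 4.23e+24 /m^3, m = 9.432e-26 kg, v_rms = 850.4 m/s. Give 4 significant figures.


Step 1: v_rms^2 = 850.4^2 = 7.232e+05
Step 2: n*m = 4.23e+24*9.432e-26 = 0.399
Step 3: P = (1/3)*0.399*7.232e+05 = 9.618e+04 Pa

9.618e+04


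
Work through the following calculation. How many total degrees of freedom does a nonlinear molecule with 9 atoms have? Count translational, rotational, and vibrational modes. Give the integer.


Step 1: Translational DOF = 3
Step 2: Rotational DOF (nonlinear) = 3
Step 3: Vibrational DOF = 3*9 - 6 = 21
Step 4: Total = 3 + 3 + 21 = 27

27


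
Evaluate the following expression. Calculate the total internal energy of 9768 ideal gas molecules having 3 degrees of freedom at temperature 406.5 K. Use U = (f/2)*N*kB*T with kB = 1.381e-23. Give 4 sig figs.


Step 1: f/2 = 3/2 = 1.5
Step 2: N*kB*T = 9768*1.381e-23*406.5 = 5.484e-17
Step 3: U = 1.5 * 5.484e-17 = 8.225e-17 J

8.225e-17


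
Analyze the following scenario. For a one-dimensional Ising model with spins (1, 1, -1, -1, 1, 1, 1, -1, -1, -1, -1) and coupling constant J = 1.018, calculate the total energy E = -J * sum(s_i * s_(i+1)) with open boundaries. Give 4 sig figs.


Step 1: Nearest-neighbor products: 1, -1, 1, -1, 1, 1, -1, 1, 1, 1
Step 2: Sum of products = 4
Step 3: E = -1.018 * 4 = -4.072

-4.072


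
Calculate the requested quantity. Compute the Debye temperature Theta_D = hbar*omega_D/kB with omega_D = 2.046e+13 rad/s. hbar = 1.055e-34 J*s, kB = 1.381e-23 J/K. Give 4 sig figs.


Step 1: hbar*omega_D = 1.055e-34 * 2.046e+13 = 2.159e-21 J
Step 2: Theta_D = 2.159e-21 / 1.381e-23
Step 3: Theta_D = 156.3 K

156.3


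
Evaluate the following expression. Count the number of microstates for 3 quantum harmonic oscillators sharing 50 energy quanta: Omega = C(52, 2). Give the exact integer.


Step 1: Use binomial coefficient C(52, 2)
Step 2: Numerator = 52! / 50!
Step 3: Denominator = 2!
Step 4: Omega = 1326

1326


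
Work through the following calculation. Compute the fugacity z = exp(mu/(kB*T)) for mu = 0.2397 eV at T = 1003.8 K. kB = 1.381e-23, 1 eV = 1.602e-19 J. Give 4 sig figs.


Step 1: Convert mu to Joules: 0.2397*1.602e-19 = 3.84e-20 J
Step 2: kB*T = 1.381e-23*1003.8 = 1.386e-20 J
Step 3: mu/(kB*T) = 2.77
Step 4: z = exp(2.77) = 15.96

15.96


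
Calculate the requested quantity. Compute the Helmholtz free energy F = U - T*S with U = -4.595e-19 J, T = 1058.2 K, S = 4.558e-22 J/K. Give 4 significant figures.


Step 1: T*S = 1058.2 * 4.558e-22 = 4.823e-19 J
Step 2: F = U - T*S = -4.595e-19 - 4.823e-19
Step 3: F = -9.418e-19 J

-9.418e-19


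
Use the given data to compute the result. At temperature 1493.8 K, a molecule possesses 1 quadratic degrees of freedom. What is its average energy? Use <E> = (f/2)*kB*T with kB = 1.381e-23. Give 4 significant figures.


Step 1: f/2 = 1/2 = 0.5
Step 2: kB*T = 1.381e-23 * 1493.8 = 2.063e-20
Step 3: <E> = 0.5 * 2.063e-20 = 1.031e-20 J

1.031e-20


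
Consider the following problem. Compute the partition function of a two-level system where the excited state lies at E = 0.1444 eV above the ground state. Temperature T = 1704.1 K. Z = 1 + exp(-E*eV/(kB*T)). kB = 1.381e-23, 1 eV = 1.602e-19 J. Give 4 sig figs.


Step 1: Compute beta*E = E*eV/(kB*T) = 0.1444*1.602e-19/(1.381e-23*1704.1) = 0.983
Step 2: exp(-beta*E) = exp(-0.983) = 0.3742
Step 3: Z = 1 + 0.3742 = 1.374

1.374


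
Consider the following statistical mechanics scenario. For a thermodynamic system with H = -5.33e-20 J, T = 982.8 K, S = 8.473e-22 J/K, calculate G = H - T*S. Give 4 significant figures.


Step 1: T*S = 982.8 * 8.473e-22 = 8.327e-19 J
Step 2: G = H - T*S = -5.33e-20 - 8.327e-19
Step 3: G = -8.86e-19 J

-8.86e-19


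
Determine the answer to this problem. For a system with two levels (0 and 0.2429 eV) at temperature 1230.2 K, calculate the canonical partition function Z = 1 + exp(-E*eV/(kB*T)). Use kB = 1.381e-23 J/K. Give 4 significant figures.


Step 1: Compute beta*E = E*eV/(kB*T) = 0.2429*1.602e-19/(1.381e-23*1230.2) = 2.29
Step 2: exp(-beta*E) = exp(-2.29) = 0.1012
Step 3: Z = 1 + 0.1012 = 1.101

1.101


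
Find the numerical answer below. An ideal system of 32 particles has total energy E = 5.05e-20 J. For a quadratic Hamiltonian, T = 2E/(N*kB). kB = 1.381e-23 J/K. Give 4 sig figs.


Step 1: Numerator = 2*E = 2*5.05e-20 = 1.01e-19 J
Step 2: Denominator = N*kB = 32*1.381e-23 = 4.419e-22
Step 3: T = 1.01e-19 / 4.419e-22 = 228.5 K

228.5


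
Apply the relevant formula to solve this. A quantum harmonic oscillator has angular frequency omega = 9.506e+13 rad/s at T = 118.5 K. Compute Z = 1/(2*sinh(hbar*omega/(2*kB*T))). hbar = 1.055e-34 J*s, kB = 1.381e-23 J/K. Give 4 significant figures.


Step 1: Compute x = hbar*omega/(kB*T) = 1.055e-34*9.506e+13/(1.381e-23*118.5) = 6.128
Step 2: x/2 = 3.064
Step 3: sinh(x/2) = 10.68
Step 4: Z = 1/(2*10.68) = 0.0468

0.0468


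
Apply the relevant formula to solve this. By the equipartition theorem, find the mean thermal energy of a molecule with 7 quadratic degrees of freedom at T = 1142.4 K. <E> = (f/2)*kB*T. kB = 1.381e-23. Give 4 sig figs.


Step 1: f/2 = 7/2 = 3.5
Step 2: kB*T = 1.381e-23 * 1142.4 = 1.578e-20
Step 3: <E> = 3.5 * 1.578e-20 = 5.522e-20 J

5.522e-20


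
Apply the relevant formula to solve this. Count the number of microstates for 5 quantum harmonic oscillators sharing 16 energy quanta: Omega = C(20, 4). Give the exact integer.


Step 1: Use binomial coefficient C(20, 4)
Step 2: Numerator = 20! / 16!
Step 3: Denominator = 4!
Step 4: Omega = 4845

4845


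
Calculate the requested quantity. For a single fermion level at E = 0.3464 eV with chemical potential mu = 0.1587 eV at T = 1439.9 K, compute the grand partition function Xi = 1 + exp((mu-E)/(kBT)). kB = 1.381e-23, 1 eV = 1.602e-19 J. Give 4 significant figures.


Step 1: (mu - E) = 0.1587 - 0.3464 = -0.1877 eV
Step 2: x = (mu-E)*eV/(kB*T) = -0.1877*1.602e-19/(1.381e-23*1439.9) = -1.512
Step 3: exp(x) = 0.2204
Step 4: Xi = 1 + 0.2204 = 1.22

1.22


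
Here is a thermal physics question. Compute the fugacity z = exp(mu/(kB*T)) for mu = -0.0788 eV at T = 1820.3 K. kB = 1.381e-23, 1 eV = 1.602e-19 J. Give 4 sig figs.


Step 1: Convert mu to Joules: -0.0788*1.602e-19 = -1.262e-20 J
Step 2: kB*T = 1.381e-23*1820.3 = 2.514e-20 J
Step 3: mu/(kB*T) = -0.5022
Step 4: z = exp(-0.5022) = 0.6052

0.6052


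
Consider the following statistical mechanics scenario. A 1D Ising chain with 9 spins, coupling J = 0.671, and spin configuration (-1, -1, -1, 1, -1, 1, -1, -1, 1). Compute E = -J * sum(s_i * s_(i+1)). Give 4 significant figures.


Step 1: Nearest-neighbor products: 1, 1, -1, -1, -1, -1, 1, -1
Step 2: Sum of products = -2
Step 3: E = -0.671 * -2 = 1.342

1.342


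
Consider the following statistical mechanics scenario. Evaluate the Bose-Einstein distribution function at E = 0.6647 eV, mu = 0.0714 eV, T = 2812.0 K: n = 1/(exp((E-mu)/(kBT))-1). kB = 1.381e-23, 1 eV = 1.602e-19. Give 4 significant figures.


Step 1: (E - mu) = 0.5933 eV
Step 2: x = (E-mu)*eV/(kB*T) = 0.5933*1.602e-19/(1.381e-23*2812.0) = 2.448
Step 3: exp(x) = 11.56
Step 4: n = 1/(exp(x)-1) = 0.0947

0.0947


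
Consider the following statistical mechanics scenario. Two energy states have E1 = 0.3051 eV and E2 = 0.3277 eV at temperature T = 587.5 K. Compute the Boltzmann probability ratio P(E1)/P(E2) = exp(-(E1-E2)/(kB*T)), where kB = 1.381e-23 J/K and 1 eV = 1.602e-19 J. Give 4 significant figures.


Step 1: Compute energy difference dE = E1 - E2 = 0.3051 - 0.3277 = -0.0226 eV
Step 2: Convert to Joules: dE_J = -0.0226 * 1.602e-19 = -3.621e-21 J
Step 3: Compute exponent = -dE_J / (kB * T) = -(-3.621e-21) / (1.381e-23 * 587.5) = 0.4462
Step 4: P(E1)/P(E2) = exp(0.4462) = 1.562

1.562


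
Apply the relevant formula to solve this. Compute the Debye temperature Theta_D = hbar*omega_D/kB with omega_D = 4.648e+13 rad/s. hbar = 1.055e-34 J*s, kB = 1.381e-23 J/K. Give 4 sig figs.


Step 1: hbar*omega_D = 1.055e-34 * 4.648e+13 = 4.904e-21 J
Step 2: Theta_D = 4.904e-21 / 1.381e-23
Step 3: Theta_D = 355.1 K

355.1


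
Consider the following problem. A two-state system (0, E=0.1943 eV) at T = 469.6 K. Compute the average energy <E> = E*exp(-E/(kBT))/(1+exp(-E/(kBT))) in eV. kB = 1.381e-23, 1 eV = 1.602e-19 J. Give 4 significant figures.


Step 1: beta*E = 0.1943*1.602e-19/(1.381e-23*469.6) = 4.8
Step 2: exp(-beta*E) = 0.008232
Step 3: <E> = 0.1943*0.008232/(1+0.008232) = 0.001586 eV

0.001586


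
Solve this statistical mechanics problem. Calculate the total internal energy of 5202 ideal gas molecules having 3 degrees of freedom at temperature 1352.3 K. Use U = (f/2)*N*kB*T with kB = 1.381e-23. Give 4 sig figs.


Step 1: f/2 = 3/2 = 1.5
Step 2: N*kB*T = 5202*1.381e-23*1352.3 = 9.715e-17
Step 3: U = 1.5 * 9.715e-17 = 1.457e-16 J

1.457e-16


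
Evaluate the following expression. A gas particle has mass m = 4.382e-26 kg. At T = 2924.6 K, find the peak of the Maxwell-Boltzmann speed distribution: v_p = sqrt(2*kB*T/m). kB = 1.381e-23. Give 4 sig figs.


Step 1: Numerator = 2*kB*T = 2*1.381e-23*2924.6 = 8.078e-20
Step 2: Ratio = 8.078e-20 / 4.382e-26 = 1.843e+06
Step 3: v_p = sqrt(1.843e+06) = 1358 m/s

1358


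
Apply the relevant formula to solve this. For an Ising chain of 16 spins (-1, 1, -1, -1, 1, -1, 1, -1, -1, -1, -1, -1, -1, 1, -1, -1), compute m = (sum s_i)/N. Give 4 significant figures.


Step 1: Count up spins (+1): 4, down spins (-1): 12
Step 2: Total magnetization M = 4 - 12 = -8
Step 3: m = M/N = -8/16 = -0.5

-0.5


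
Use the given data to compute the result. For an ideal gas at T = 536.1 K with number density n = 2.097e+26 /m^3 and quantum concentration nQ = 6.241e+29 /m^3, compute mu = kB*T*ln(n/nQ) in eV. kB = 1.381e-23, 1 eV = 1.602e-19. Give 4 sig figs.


Step 1: n/nQ = 2.097e+26/6.241e+29 = 0.000336
Step 2: ln(n/nQ) = -7.998
Step 3: mu = kB*T*ln(n/nQ) = 7.404e-21*-7.998 = -5.922e-20 J
Step 4: Convert to eV: -5.922e-20/1.602e-19 = -0.3696 eV

-0.3696


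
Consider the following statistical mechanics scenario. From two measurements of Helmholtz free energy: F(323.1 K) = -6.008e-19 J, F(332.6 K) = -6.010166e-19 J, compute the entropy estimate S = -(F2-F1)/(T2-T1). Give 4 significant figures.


Step 1: dF = F2 - F1 = -6.010166e-19 - (-6.008e-19) = -2.166e-22 J
Step 2: dT = T2 - T1 = 332.6 - 323.1 = 9.5 K
Step 3: S = -dF/dT = -(-2.166e-22)/9.5 = 2.28e-23 J/K

2.28e-23


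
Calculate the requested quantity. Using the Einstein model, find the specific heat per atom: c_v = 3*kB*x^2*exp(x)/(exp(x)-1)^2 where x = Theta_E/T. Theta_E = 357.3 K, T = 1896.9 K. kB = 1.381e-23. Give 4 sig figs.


Step 1: x = Theta_E/T = 357.3/1896.9 = 0.1884
Step 2: x^2 = 0.03548
Step 3: exp(x) = 1.207
Step 4: c_v = 3*1.381e-23*0.03548*1.207/(1.207-1)^2 = 4.131e-23

4.131e-23


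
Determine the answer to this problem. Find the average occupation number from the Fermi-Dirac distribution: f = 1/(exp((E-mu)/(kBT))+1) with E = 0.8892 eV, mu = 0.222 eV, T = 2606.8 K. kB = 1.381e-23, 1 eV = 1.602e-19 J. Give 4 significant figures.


Step 1: (E - mu) = 0.8892 - 0.222 = 0.6672 eV
Step 2: Convert: (E-mu)*eV = 1.069e-19 J
Step 3: x = (E-mu)*eV/(kB*T) = 2.969
Step 4: f = 1/(exp(2.969)+1) = 0.04884

0.04884


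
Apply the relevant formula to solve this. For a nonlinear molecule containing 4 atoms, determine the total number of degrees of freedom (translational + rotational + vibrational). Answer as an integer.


Step 1: Translational DOF = 3
Step 2: Rotational DOF (nonlinear) = 3
Step 3: Vibrational DOF = 3*4 - 6 = 6
Step 4: Total = 3 + 3 + 6 = 12

12


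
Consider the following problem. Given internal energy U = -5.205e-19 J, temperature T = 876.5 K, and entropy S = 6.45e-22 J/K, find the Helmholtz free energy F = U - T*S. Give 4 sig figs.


Step 1: T*S = 876.5 * 6.45e-22 = 5.653e-19 J
Step 2: F = U - T*S = -5.205e-19 - 5.653e-19
Step 3: F = -1.086e-18 J

-1.086e-18


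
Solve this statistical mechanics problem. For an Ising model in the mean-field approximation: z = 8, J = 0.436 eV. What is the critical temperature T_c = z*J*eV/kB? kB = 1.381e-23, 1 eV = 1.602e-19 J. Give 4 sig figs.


Step 1: z*J = 8*0.436 = 3.488 eV
Step 2: Convert to Joules: 3.488*1.602e-19 = 5.588e-19 J
Step 3: T_c = 5.588e-19 / 1.381e-23 = 4.046e+04 K

4.046e+04


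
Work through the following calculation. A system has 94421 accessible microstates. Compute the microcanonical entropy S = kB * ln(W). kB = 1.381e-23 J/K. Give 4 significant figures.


Step 1: ln(W) = ln(94421) = 11.46
Step 2: S = kB * ln(W) = 1.381e-23 * 11.46
Step 3: S = 1.582e-22 J/K

1.582e-22


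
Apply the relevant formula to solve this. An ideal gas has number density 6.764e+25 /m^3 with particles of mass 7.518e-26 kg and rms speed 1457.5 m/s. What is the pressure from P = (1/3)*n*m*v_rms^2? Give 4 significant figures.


Step 1: v_rms^2 = 1457.5^2 = 2.124e+06
Step 2: n*m = 6.764e+25*7.518e-26 = 5.085
Step 3: P = (1/3)*5.085*2.124e+06 = 3.601e+06 Pa

3.601e+06


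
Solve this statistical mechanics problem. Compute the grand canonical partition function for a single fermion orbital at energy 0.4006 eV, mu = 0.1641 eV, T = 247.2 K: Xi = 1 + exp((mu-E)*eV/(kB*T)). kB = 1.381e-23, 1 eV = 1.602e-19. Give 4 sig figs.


Step 1: (mu - E) = 0.1641 - 0.4006 = -0.2365 eV
Step 2: x = (mu-E)*eV/(kB*T) = -0.2365*1.602e-19/(1.381e-23*247.2) = -11.1
Step 3: exp(x) = 1.514e-05
Step 4: Xi = 1 + 1.514e-05 = 1

1


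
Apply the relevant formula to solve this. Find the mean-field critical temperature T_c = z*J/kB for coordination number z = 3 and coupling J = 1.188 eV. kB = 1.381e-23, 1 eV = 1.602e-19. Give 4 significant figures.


Step 1: z*J = 3*1.188 = 3.564 eV
Step 2: Convert to Joules: 3.564*1.602e-19 = 5.71e-19 J
Step 3: T_c = 5.71e-19 / 1.381e-23 = 4.134e+04 K

4.134e+04


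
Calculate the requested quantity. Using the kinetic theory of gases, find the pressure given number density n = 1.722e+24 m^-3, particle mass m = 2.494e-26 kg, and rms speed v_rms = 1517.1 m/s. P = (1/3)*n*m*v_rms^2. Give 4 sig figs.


Step 1: v_rms^2 = 1517.1^2 = 2.302e+06
Step 2: n*m = 1.722e+24*2.494e-26 = 0.04295
Step 3: P = (1/3)*0.04295*2.302e+06 = 3.295e+04 Pa

3.295e+04


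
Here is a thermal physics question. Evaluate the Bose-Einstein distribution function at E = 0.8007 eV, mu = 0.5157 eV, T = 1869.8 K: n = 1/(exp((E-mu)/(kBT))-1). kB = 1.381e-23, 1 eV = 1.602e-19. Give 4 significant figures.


Step 1: (E - mu) = 0.285 eV
Step 2: x = (E-mu)*eV/(kB*T) = 0.285*1.602e-19/(1.381e-23*1869.8) = 1.768
Step 3: exp(x) = 5.86
Step 4: n = 1/(exp(x)-1) = 0.2058

0.2058


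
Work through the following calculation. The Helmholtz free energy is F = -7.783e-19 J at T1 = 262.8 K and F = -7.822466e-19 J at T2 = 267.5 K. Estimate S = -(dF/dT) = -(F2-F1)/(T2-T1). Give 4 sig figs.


Step 1: dF = F2 - F1 = -7.822466e-19 - (-7.783e-19) = -3.9466e-21 J
Step 2: dT = T2 - T1 = 267.5 - 262.8 = 4.7 K
Step 3: S = -dF/dT = -(-3.9466e-21)/4.7 = 8.397e-22 J/K

8.397e-22


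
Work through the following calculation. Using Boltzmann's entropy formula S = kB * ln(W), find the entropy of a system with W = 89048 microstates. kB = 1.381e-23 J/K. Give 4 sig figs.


Step 1: ln(W) = ln(89048) = 11.4
Step 2: S = kB * ln(W) = 1.381e-23 * 11.4
Step 3: S = 1.574e-22 J/K

1.574e-22


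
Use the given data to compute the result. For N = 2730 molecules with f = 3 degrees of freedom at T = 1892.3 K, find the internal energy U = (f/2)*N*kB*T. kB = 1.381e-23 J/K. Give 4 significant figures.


Step 1: f/2 = 3/2 = 1.5
Step 2: N*kB*T = 2730*1.381e-23*1892.3 = 7.134e-17
Step 3: U = 1.5 * 7.134e-17 = 1.07e-16 J

1.07e-16


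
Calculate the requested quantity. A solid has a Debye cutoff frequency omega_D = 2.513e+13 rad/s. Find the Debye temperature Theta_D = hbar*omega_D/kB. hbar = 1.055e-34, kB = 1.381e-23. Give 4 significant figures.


Step 1: hbar*omega_D = 1.055e-34 * 2.513e+13 = 2.651e-21 J
Step 2: Theta_D = 2.651e-21 / 1.381e-23
Step 3: Theta_D = 192 K

192


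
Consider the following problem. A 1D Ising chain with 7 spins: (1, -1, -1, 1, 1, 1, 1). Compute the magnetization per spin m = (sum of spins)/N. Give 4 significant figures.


Step 1: Count up spins (+1): 5, down spins (-1): 2
Step 2: Total magnetization M = 5 - 2 = 3
Step 3: m = M/N = 3/7 = 0.4286

0.4286


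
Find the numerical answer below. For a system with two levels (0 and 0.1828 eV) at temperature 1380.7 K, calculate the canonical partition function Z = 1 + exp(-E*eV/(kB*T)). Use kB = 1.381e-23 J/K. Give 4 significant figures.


Step 1: Compute beta*E = E*eV/(kB*T) = 0.1828*1.602e-19/(1.381e-23*1380.7) = 1.536
Step 2: exp(-beta*E) = exp(-1.536) = 0.2153
Step 3: Z = 1 + 0.2153 = 1.215

1.215


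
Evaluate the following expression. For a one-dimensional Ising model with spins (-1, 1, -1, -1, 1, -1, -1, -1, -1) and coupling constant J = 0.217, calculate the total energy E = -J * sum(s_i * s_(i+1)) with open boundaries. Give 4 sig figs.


Step 1: Nearest-neighbor products: -1, -1, 1, -1, -1, 1, 1, 1
Step 2: Sum of products = 0
Step 3: E = -0.217 * 0 = 0

0


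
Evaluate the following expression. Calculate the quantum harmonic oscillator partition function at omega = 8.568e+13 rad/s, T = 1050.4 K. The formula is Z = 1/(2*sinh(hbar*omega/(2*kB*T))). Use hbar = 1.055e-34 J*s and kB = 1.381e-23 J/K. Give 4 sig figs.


Step 1: Compute x = hbar*omega/(kB*T) = 1.055e-34*8.568e+13/(1.381e-23*1050.4) = 0.6231
Step 2: x/2 = 0.3116
Step 3: sinh(x/2) = 0.3166
Step 4: Z = 1/(2*0.3166) = 1.579

1.579


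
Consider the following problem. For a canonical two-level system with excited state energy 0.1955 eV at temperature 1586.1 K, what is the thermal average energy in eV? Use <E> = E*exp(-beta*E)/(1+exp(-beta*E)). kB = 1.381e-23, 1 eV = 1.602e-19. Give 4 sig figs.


Step 1: beta*E = 0.1955*1.602e-19/(1.381e-23*1586.1) = 1.43
Step 2: exp(-beta*E) = 0.2393
Step 3: <E> = 0.1955*0.2393/(1+0.2393) = 0.03776 eV

0.03776


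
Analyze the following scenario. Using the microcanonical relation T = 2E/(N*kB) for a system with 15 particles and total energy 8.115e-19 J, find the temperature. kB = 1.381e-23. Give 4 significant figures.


Step 1: Numerator = 2*E = 2*8.115e-19 = 1.623e-18 J
Step 2: Denominator = N*kB = 15*1.381e-23 = 2.071e-22
Step 3: T = 1.623e-18 / 2.071e-22 = 7835 K

7835


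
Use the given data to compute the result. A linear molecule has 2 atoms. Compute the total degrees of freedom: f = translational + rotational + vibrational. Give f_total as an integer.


Step 1: Translational DOF = 3
Step 2: Rotational DOF (linear) = 2
Step 3: Vibrational DOF = 3*2 - 5 = 1
Step 4: Total = 3 + 2 + 1 = 6

6


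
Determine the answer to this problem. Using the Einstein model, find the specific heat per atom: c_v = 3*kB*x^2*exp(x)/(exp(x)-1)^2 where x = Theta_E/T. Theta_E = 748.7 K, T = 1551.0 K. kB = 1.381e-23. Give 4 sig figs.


Step 1: x = Theta_E/T = 748.7/1551.0 = 0.4827
Step 2: x^2 = 0.233
Step 3: exp(x) = 1.62
Step 4: c_v = 3*1.381e-23*0.233*1.62/(1.62-1)^2 = 4.063e-23

4.063e-23


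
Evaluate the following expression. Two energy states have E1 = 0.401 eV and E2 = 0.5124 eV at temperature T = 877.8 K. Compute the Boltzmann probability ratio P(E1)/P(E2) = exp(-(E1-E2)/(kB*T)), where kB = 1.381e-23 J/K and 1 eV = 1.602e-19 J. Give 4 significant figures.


Step 1: Compute energy difference dE = E1 - E2 = 0.401 - 0.5124 = -0.1114 eV
Step 2: Convert to Joules: dE_J = -0.1114 * 1.602e-19 = -1.785e-20 J
Step 3: Compute exponent = -dE_J / (kB * T) = -(-1.785e-20) / (1.381e-23 * 877.8) = 1.472
Step 4: P(E1)/P(E2) = exp(1.472) = 4.359

4.359


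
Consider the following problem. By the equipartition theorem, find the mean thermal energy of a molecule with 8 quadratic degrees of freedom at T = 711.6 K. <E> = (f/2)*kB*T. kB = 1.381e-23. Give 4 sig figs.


Step 1: f/2 = 8/2 = 4
Step 2: kB*T = 1.381e-23 * 711.6 = 9.827e-21
Step 3: <E> = 4 * 9.827e-21 = 3.931e-20 J

3.931e-20


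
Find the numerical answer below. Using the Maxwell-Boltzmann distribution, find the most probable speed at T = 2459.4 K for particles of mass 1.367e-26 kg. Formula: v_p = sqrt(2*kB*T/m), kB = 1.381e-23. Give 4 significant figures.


Step 1: Numerator = 2*kB*T = 2*1.381e-23*2459.4 = 6.793e-20
Step 2: Ratio = 6.793e-20 / 1.367e-26 = 4.969e+06
Step 3: v_p = sqrt(4.969e+06) = 2229 m/s

2229


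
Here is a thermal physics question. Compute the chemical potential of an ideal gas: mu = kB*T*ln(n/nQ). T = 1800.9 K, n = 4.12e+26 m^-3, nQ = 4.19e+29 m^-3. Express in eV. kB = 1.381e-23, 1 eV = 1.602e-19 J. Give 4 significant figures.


Step 1: n/nQ = 4.12e+26/4.19e+29 = 0.0009833
Step 2: ln(n/nQ) = -6.925
Step 3: mu = kB*T*ln(n/nQ) = 2.487e-20*-6.925 = -1.722e-19 J
Step 4: Convert to eV: -1.722e-19/1.602e-19 = -1.075 eV

-1.075


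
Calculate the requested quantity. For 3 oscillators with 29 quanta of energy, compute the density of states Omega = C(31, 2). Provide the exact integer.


Step 1: Use binomial coefficient C(31, 2)
Step 2: Numerator = 31! / 29!
Step 3: Denominator = 2!
Step 4: Omega = 465

465


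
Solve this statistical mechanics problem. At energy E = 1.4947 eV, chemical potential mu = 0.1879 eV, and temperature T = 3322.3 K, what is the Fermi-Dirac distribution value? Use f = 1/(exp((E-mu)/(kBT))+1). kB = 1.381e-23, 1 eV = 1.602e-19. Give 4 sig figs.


Step 1: (E - mu) = 1.4947 - 0.1879 = 1.307 eV
Step 2: Convert: (E-mu)*eV = 2.093e-19 J
Step 3: x = (E-mu)*eV/(kB*T) = 4.563
Step 4: f = 1/(exp(4.563)+1) = 0.01032

0.01032


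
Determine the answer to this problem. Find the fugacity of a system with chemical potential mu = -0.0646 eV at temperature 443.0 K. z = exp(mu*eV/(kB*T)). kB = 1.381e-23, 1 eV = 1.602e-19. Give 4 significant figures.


Step 1: Convert mu to Joules: -0.0646*1.602e-19 = -1.035e-20 J
Step 2: kB*T = 1.381e-23*443.0 = 6.118e-21 J
Step 3: mu/(kB*T) = -1.692
Step 4: z = exp(-1.692) = 0.1842

0.1842


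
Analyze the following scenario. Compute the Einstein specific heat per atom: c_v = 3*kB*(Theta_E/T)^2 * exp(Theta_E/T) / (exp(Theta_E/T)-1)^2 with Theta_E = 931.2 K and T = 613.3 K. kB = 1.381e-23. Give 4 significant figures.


Step 1: x = Theta_E/T = 931.2/613.3 = 1.518
Step 2: x^2 = 2.305
Step 3: exp(x) = 4.565
Step 4: c_v = 3*1.381e-23*2.305*4.565/(4.565-1)^2 = 3.431e-23

3.431e-23


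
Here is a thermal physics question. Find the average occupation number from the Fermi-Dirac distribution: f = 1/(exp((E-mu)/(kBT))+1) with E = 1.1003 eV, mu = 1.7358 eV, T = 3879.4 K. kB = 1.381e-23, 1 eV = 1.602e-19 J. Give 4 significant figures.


Step 1: (E - mu) = 1.1003 - 1.7358 = -0.6355 eV
Step 2: Convert: (E-mu)*eV = -1.018e-19 J
Step 3: x = (E-mu)*eV/(kB*T) = -1.9
Step 4: f = 1/(exp(-1.9)+1) = 0.8699

0.8699


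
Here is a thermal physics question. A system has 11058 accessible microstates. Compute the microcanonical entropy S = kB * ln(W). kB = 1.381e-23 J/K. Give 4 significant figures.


Step 1: ln(W) = ln(11058) = 9.311
Step 2: S = kB * ln(W) = 1.381e-23 * 9.311
Step 3: S = 1.286e-22 J/K

1.286e-22


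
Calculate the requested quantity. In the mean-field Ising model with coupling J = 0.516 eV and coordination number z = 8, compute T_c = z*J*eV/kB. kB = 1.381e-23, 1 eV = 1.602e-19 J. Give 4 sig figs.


Step 1: z*J = 8*0.516 = 4.128 eV
Step 2: Convert to Joules: 4.128*1.602e-19 = 6.613e-19 J
Step 3: T_c = 6.613e-19 / 1.381e-23 = 4.789e+04 K

4.789e+04


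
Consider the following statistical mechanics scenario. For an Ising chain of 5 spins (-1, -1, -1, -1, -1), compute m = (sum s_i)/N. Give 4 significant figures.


Step 1: Count up spins (+1): 0, down spins (-1): 5
Step 2: Total magnetization M = 0 - 5 = -5
Step 3: m = M/N = -5/5 = -1

-1


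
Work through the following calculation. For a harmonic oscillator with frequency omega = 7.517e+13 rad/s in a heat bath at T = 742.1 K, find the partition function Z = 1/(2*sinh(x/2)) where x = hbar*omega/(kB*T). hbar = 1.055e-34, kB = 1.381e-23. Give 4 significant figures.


Step 1: Compute x = hbar*omega/(kB*T) = 1.055e-34*7.517e+13/(1.381e-23*742.1) = 0.7738
Step 2: x/2 = 0.3869
Step 3: sinh(x/2) = 0.3966
Step 4: Z = 1/(2*0.3966) = 1.261

1.261


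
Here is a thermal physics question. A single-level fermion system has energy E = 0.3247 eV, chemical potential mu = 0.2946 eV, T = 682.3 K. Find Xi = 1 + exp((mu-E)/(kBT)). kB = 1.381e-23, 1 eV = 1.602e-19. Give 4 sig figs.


Step 1: (mu - E) = 0.2946 - 0.3247 = -0.0301 eV
Step 2: x = (mu-E)*eV/(kB*T) = -0.0301*1.602e-19/(1.381e-23*682.3) = -0.5118
Step 3: exp(x) = 0.5994
Step 4: Xi = 1 + 0.5994 = 1.599

1.599


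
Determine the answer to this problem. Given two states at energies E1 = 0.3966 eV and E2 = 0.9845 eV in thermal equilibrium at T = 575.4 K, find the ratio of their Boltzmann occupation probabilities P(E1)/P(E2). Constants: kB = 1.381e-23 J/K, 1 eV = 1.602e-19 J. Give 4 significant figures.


Step 1: Compute energy difference dE = E1 - E2 = 0.3966 - 0.9845 = -0.5879 eV
Step 2: Convert to Joules: dE_J = -0.5879 * 1.602e-19 = -9.418e-20 J
Step 3: Compute exponent = -dE_J / (kB * T) = -(-9.418e-20) / (1.381e-23 * 575.4) = 11.85
Step 4: P(E1)/P(E2) = exp(11.85) = 1.404e+05

1.404e+05


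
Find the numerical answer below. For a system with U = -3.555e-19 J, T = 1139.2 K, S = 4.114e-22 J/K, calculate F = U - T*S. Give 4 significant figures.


Step 1: T*S = 1139.2 * 4.114e-22 = 4.687e-19 J
Step 2: F = U - T*S = -3.555e-19 - 4.687e-19
Step 3: F = -8.242e-19 J

-8.242e-19


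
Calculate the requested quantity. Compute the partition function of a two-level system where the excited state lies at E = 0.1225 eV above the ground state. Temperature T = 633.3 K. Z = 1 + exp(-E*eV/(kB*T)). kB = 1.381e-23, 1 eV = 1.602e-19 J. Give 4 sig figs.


Step 1: Compute beta*E = E*eV/(kB*T) = 0.1225*1.602e-19/(1.381e-23*633.3) = 2.244
Step 2: exp(-beta*E) = exp(-2.244) = 0.106
Step 3: Z = 1 + 0.106 = 1.106

1.106


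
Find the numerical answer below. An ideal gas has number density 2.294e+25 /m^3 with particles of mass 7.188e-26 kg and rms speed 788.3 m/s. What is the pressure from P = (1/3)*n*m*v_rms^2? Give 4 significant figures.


Step 1: v_rms^2 = 788.3^2 = 6.214e+05
Step 2: n*m = 2.294e+25*7.188e-26 = 1.649
Step 3: P = (1/3)*1.649*6.214e+05 = 3.416e+05 Pa

3.416e+05


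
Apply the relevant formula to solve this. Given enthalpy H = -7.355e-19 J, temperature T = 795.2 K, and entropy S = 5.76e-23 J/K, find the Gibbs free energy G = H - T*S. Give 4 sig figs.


Step 1: T*S = 795.2 * 5.76e-23 = 4.58e-20 J
Step 2: G = H - T*S = -7.355e-19 - 4.58e-20
Step 3: G = -7.813e-19 J

-7.813e-19


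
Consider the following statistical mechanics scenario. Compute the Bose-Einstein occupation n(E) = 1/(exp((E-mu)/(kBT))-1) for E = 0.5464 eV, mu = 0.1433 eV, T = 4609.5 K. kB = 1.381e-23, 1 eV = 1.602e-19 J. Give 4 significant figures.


Step 1: (E - mu) = 0.4031 eV
Step 2: x = (E-mu)*eV/(kB*T) = 0.4031*1.602e-19/(1.381e-23*4609.5) = 1.014
Step 3: exp(x) = 2.758
Step 4: n = 1/(exp(x)-1) = 0.5689

0.5689


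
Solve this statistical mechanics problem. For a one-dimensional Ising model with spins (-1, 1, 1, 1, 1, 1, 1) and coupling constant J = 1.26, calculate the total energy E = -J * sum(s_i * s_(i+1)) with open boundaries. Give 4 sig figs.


Step 1: Nearest-neighbor products: -1, 1, 1, 1, 1, 1
Step 2: Sum of products = 4
Step 3: E = -1.26 * 4 = -5.04

-5.04


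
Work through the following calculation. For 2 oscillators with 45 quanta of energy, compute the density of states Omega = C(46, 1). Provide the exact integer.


Step 1: Use binomial coefficient C(46, 1)
Step 2: Numerator = 46! / 45!
Step 3: Denominator = 1!
Step 4: Omega = 46

46


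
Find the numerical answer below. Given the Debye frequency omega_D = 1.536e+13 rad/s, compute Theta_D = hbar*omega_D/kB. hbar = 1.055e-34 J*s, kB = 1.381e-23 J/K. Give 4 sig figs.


Step 1: hbar*omega_D = 1.055e-34 * 1.536e+13 = 1.62e-21 J
Step 2: Theta_D = 1.62e-21 / 1.381e-23
Step 3: Theta_D = 117.3 K

117.3


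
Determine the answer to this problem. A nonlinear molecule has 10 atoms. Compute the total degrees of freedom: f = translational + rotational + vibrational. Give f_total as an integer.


Step 1: Translational DOF = 3
Step 2: Rotational DOF (nonlinear) = 3
Step 3: Vibrational DOF = 3*10 - 6 = 24
Step 4: Total = 3 + 3 + 24 = 30

30


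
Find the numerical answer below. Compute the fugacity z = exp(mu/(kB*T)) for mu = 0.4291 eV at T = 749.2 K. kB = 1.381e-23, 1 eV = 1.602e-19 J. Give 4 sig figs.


Step 1: Convert mu to Joules: 0.4291*1.602e-19 = 6.874e-20 J
Step 2: kB*T = 1.381e-23*749.2 = 1.035e-20 J
Step 3: mu/(kB*T) = 6.644
Step 4: z = exp(6.644) = 768.2

768.2


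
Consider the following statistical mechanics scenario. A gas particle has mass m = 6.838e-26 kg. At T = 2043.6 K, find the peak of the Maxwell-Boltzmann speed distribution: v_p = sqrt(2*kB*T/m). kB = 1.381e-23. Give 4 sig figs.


Step 1: Numerator = 2*kB*T = 2*1.381e-23*2043.6 = 5.644e-20
Step 2: Ratio = 5.644e-20 / 6.838e-26 = 8.254e+05
Step 3: v_p = sqrt(8.254e+05) = 908.5 m/s

908.5


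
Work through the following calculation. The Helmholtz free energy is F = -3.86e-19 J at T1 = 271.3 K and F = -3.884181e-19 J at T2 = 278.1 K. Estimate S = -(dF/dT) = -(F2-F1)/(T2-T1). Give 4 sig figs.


Step 1: dF = F2 - F1 = -3.884181e-19 - (-3.86e-19) = -2.4181e-21 J
Step 2: dT = T2 - T1 = 278.1 - 271.3 = 6.8 K
Step 3: S = -dF/dT = -(-2.4181e-21)/6.8 = 3.556e-22 J/K

3.556e-22


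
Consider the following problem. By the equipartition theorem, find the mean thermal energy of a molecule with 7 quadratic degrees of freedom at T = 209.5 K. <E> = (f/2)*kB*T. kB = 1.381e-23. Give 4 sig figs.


Step 1: f/2 = 7/2 = 3.5
Step 2: kB*T = 1.381e-23 * 209.5 = 2.893e-21
Step 3: <E> = 3.5 * 2.893e-21 = 1.013e-20 J

1.013e-20


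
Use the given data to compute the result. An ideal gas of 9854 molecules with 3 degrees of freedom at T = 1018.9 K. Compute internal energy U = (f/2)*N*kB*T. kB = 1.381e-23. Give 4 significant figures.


Step 1: f/2 = 3/2 = 1.5
Step 2: N*kB*T = 9854*1.381e-23*1018.9 = 1.387e-16
Step 3: U = 1.5 * 1.387e-16 = 2.08e-16 J

2.08e-16


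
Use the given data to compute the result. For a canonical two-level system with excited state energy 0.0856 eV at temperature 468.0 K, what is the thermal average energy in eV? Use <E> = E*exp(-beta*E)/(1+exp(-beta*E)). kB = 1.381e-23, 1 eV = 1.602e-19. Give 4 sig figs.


Step 1: beta*E = 0.0856*1.602e-19/(1.381e-23*468.0) = 2.122
Step 2: exp(-beta*E) = 0.1198
Step 3: <E> = 0.0856*0.1198/(1+0.1198) = 0.009159 eV

0.009159


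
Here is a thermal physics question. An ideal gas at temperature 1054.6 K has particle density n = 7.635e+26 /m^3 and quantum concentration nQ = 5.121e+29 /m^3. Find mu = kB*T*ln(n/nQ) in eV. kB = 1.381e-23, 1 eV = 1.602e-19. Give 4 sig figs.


Step 1: n/nQ = 7.635e+26/5.121e+29 = 0.001491
Step 2: ln(n/nQ) = -6.508
Step 3: mu = kB*T*ln(n/nQ) = 1.456e-20*-6.508 = -9.479e-20 J
Step 4: Convert to eV: -9.479e-20/1.602e-19 = -0.5917 eV

-0.5917


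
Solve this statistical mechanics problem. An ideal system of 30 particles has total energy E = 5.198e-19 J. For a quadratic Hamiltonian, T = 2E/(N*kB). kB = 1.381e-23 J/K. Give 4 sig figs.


Step 1: Numerator = 2*E = 2*5.198e-19 = 1.04e-18 J
Step 2: Denominator = N*kB = 30*1.381e-23 = 4.143e-22
Step 3: T = 1.04e-18 / 4.143e-22 = 2509 K

2509


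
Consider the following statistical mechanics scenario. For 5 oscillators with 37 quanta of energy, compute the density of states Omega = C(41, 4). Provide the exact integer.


Step 1: Use binomial coefficient C(41, 4)
Step 2: Numerator = 41! / 37!
Step 3: Denominator = 4!
Step 4: Omega = 101270

101270


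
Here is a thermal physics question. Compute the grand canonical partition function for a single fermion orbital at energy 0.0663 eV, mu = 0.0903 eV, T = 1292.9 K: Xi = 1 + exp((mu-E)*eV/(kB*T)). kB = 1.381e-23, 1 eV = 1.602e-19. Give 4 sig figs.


Step 1: (mu - E) = 0.0903 - 0.0663 = 0.024 eV
Step 2: x = (mu-E)*eV/(kB*T) = 0.024*1.602e-19/(1.381e-23*1292.9) = 0.2153
Step 3: exp(x) = 1.24
Step 4: Xi = 1 + 1.24 = 2.24

2.24


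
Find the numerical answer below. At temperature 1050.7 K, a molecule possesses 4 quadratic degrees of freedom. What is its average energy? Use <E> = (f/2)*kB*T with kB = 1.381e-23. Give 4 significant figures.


Step 1: f/2 = 4/2 = 2
Step 2: kB*T = 1.381e-23 * 1050.7 = 1.451e-20
Step 3: <E> = 2 * 1.451e-20 = 2.902e-20 J

2.902e-20


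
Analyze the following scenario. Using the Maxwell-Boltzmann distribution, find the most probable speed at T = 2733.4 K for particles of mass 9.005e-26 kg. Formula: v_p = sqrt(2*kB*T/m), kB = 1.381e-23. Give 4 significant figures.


Step 1: Numerator = 2*kB*T = 2*1.381e-23*2733.4 = 7.55e-20
Step 2: Ratio = 7.55e-20 / 9.005e-26 = 8.384e+05
Step 3: v_p = sqrt(8.384e+05) = 915.6 m/s

915.6


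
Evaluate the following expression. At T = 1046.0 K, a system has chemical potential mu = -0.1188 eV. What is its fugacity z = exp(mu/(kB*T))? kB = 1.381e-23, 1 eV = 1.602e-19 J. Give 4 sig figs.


Step 1: Convert mu to Joules: -0.1188*1.602e-19 = -1.903e-20 J
Step 2: kB*T = 1.381e-23*1046.0 = 1.445e-20 J
Step 3: mu/(kB*T) = -1.318
Step 4: z = exp(-1.318) = 0.2678

0.2678


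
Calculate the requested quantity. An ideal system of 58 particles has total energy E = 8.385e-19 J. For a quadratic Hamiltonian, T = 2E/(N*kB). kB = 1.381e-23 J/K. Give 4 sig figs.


Step 1: Numerator = 2*E = 2*8.385e-19 = 1.677e-18 J
Step 2: Denominator = N*kB = 58*1.381e-23 = 8.01e-22
Step 3: T = 1.677e-18 / 8.01e-22 = 2094 K

2094


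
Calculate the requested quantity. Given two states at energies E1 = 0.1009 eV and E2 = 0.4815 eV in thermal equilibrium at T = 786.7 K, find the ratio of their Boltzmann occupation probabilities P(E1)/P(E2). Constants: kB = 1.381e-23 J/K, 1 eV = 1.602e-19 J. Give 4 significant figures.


Step 1: Compute energy difference dE = E1 - E2 = 0.1009 - 0.4815 = -0.3806 eV
Step 2: Convert to Joules: dE_J = -0.3806 * 1.602e-19 = -6.097e-20 J
Step 3: Compute exponent = -dE_J / (kB * T) = -(-6.097e-20) / (1.381e-23 * 786.7) = 5.612
Step 4: P(E1)/P(E2) = exp(5.612) = 273.7

273.7


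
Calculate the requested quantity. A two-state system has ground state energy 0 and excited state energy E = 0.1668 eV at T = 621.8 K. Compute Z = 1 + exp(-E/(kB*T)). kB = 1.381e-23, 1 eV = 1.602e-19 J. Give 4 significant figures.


Step 1: Compute beta*E = E*eV/(kB*T) = 0.1668*1.602e-19/(1.381e-23*621.8) = 3.112
Step 2: exp(-beta*E) = exp(-3.112) = 0.04452
Step 3: Z = 1 + 0.04452 = 1.045

1.045


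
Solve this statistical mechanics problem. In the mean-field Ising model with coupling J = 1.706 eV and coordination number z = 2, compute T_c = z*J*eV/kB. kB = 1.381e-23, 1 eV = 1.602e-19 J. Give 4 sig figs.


Step 1: z*J = 2*1.706 = 3.412 eV
Step 2: Convert to Joules: 3.412*1.602e-19 = 5.466e-19 J
Step 3: T_c = 5.466e-19 / 1.381e-23 = 3.958e+04 K

3.958e+04


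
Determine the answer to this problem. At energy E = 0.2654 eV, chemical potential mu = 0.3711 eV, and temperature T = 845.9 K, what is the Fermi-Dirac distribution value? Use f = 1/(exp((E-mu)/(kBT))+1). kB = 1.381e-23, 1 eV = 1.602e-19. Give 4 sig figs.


Step 1: (E - mu) = 0.2654 - 0.3711 = -0.1057 eV
Step 2: Convert: (E-mu)*eV = -1.693e-20 J
Step 3: x = (E-mu)*eV/(kB*T) = -1.45
Step 4: f = 1/(exp(-1.45)+1) = 0.8099

0.8099


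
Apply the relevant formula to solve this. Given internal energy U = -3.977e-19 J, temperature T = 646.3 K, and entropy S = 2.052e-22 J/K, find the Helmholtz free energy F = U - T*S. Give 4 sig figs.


Step 1: T*S = 646.3 * 2.052e-22 = 1.326e-19 J
Step 2: F = U - T*S = -3.977e-19 - 1.326e-19
Step 3: F = -5.303e-19 J

-5.303e-19


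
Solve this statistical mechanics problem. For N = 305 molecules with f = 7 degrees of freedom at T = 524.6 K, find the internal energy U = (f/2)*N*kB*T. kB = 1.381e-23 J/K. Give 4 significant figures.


Step 1: f/2 = 7/2 = 3.5
Step 2: N*kB*T = 305*1.381e-23*524.6 = 2.21e-18
Step 3: U = 3.5 * 2.21e-18 = 7.734e-18 J

7.734e-18


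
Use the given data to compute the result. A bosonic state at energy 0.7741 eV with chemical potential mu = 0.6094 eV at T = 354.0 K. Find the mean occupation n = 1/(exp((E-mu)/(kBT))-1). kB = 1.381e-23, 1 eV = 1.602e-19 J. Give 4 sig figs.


Step 1: (E - mu) = 0.1647 eV
Step 2: x = (E-mu)*eV/(kB*T) = 0.1647*1.602e-19/(1.381e-23*354.0) = 5.397
Step 3: exp(x) = 220.8
Step 4: n = 1/(exp(x)-1) = 0.00455

0.00455


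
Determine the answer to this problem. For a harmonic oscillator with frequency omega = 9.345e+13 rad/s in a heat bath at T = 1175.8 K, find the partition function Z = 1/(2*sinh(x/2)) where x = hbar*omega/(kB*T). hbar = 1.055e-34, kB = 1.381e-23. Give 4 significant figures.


Step 1: Compute x = hbar*omega/(kB*T) = 1.055e-34*9.345e+13/(1.381e-23*1175.8) = 0.6072
Step 2: x/2 = 0.3036
Step 3: sinh(x/2) = 0.3083
Step 4: Z = 1/(2*0.3083) = 1.622

1.622
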